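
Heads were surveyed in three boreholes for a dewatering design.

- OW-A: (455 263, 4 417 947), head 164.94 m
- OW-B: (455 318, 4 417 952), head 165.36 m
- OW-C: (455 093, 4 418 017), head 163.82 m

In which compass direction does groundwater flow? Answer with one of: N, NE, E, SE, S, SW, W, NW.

W

With h = a·x + b·y + c and OW-A as origin, the differences give:
  55·a + 5·b = +0.42
  (-170)·a + 70·b = -1.12
Eliminate b (×70 and ×5, subtract): 4700·a = 35.000 → a = ∂h/∂x = +0.007447
Back-substitute: b = ∂h/∂y = +0.002085.
Flow = −∇h = (-0.007447 east, -0.002085 north), which points west.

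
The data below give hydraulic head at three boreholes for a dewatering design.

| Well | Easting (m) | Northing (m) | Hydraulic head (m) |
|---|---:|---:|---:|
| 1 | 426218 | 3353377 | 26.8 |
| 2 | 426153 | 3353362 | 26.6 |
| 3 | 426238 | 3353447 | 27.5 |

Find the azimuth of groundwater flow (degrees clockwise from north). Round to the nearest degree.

Taking 1 as reference: 2−1 = (-65, -15, -0.2); 3−1 = (20, 70, +0.7).
Solve a·Δx + b·Δy = Δh: det = (-65)·70 − 20·(-15) = -4250.
∂h/∂x = [(-0.2)·70 − (+0.7)·(-15)] / -4250 = +0.0008235
∂h/∂y = [(-65)·(+0.7) − 20·(-0.2)] / -4250 = +0.009765
Flow direction (−∇h) has components (-0.0008235 E, -0.009765 N).
Azimuth = atan2(E, N) = atan2(-0.0008235, -0.009765) = 184.8° ≈ 185°.

185°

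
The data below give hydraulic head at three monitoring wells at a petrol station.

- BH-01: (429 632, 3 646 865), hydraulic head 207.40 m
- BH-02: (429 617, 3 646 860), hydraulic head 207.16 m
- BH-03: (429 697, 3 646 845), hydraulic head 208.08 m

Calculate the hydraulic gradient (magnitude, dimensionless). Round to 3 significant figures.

Taking BH-01 as reference: BH-02−BH-01 = (-15, -5, -0.24); BH-03−BH-01 = (65, -20, +0.68).
Solve a·Δx + b·Δy = Δh: det = (-15)·(-20) − 65·(-5) = 625.
∂h/∂x = [(-0.24)·(-20) − (+0.68)·(-5)] / 625 = +0.01312
∂h/∂y = [(-15)·(+0.68) − 65·(-0.24)] / 625 = +0.008640
|∇h| = √(0.01312² + 0.008640²) = 0.01571

0.0157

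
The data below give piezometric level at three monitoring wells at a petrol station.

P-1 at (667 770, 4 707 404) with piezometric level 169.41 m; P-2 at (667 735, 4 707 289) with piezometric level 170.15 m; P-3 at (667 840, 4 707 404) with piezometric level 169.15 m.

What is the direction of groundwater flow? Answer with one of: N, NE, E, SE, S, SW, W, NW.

NE

Taking P-1 as reference: P-2−P-1 = (-35, -115, +0.74); P-3−P-1 = (70, 0, -0.26).
Determinant of the coordinate differences = (-35)·0 − 70·(-115) = 8050.
∂h/∂x = [(+0.74)·0 − (-0.26)·(-115)] / 8050 = -0.003714
∂h/∂y = [(-35)·(-0.26) − 70·(+0.74)] / 8050 = -0.005304
Flow = −∇h = (+0.003714 east, +0.005304 north), which points northeast.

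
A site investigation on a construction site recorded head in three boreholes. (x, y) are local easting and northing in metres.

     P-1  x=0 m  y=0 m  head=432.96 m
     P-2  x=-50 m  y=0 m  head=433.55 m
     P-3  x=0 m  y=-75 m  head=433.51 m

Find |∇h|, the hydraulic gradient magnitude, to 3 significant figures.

0.0139

∂h/∂x = (433.55 − 432.96) / (-50 − 0) = -0.01180
∂h/∂y = (433.51 − 432.96) / (-75 − 0) = -0.007333
|∇h| = √(-0.01180² + -0.007333²) = 0.01389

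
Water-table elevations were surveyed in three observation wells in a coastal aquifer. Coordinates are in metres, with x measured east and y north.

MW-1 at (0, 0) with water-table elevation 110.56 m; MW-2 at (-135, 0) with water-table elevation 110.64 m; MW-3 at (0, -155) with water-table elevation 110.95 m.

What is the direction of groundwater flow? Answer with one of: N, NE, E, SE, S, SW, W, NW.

N

∂h/∂x = (110.64 − 110.56) / (-135 − 0) = -0.0005926
∂h/∂y = (110.95 − 110.56) / (-155 − 0) = -0.002516
Flow = −∇h = (+0.0005926 east, +0.002516 north), which points north.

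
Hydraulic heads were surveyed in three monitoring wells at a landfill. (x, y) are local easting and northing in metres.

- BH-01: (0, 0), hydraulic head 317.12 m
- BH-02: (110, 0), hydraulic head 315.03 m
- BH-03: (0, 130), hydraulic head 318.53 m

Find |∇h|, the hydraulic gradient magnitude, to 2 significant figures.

∂h/∂x = (315.03 − 317.12) / (110 − 0) = -0.01900
∂h/∂y = (318.53 − 317.12) / (130 − 0) = +0.01085
|∇h| = √(-0.01900² + 0.01085²) = 0.02188

0.022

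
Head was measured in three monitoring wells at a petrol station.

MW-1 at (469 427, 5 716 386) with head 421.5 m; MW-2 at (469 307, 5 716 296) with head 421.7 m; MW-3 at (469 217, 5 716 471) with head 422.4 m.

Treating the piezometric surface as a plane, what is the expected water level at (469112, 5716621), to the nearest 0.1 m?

With h = a·x + b·y + c and MW-1 as origin, the differences give:
  (-120)·a + (-90)·b = +0.2
  (-210)·a + 85·b = +0.9
Eliminate b (×85 and ×(-90), subtract): -29100·a = 98.00 → a = ∂h/∂x = -0.003368
Back-substitute: b = ∂h/∂y = +0.002268.
h(469112, 5716621) = 421.5 + (-0.003368)·(-315) + (+0.002268)·(235) = 421.5 +1.061 +0.533 = 423.094 m.

423.1 m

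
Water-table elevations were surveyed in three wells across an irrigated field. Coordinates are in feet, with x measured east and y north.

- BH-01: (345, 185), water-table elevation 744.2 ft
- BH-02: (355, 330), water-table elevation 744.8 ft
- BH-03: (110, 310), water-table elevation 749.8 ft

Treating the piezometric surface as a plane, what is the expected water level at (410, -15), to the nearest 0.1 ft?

741.7 ft

With h = a·x + b·y + c and BH-01 as origin, the differences give:
  10·a + 145·b = +0.6
  (-235)·a + 125·b = +5.6
Eliminate b (×125 and ×145, subtract): 35325·a = -737.00 → a = ∂h/∂x = -0.02086
Back-substitute: b = ∂h/∂y = +0.005577.
h(410, -15) = 744.2 + (-0.02086)·(65) + (+0.005577)·(-200) = 744.2 -1.356 -1.115 = 741.729 ft.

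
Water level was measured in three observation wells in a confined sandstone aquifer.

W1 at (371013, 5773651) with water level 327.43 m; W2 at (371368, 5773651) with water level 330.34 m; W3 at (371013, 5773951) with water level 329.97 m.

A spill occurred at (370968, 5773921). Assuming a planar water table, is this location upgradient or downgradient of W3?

downgradient

∂h/∂x = (330.34 − 327.43) / (371368 − 371013) = +0.008197
∂h/∂y = (329.97 − 327.43) / (5773951 − 5773651) = +0.008467
Head at (370968, 5773921) = 327.43 + (+0.008197)·(-45) + (+0.008467)·(270) = 329.35 m.
That is lower than the 329.97 m at W3, so the point is downgradient.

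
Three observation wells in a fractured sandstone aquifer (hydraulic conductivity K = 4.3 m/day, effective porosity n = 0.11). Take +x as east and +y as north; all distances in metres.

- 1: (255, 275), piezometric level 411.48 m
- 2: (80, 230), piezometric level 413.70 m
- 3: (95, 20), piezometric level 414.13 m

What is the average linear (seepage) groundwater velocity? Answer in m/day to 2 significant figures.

0.48 m/day

Taking 1 as reference: 2−1 = (-175, -45, +2.22); 3−1 = (-160, -255, +2.65).
Solve a·Δx + b·Δy = Δh: det = (-175)·(-255) − (-160)·(-45) = 37425.
∂h/∂x = [(+2.22)·(-255) − (+2.65)·(-45)] / 37425 = -0.01194
∂h/∂y = [(-175)·(+2.65) − (-160)·(+2.22)] / 37425 = -0.002900
|∇h| = √(-0.01194² + -0.002900²) = 0.01229
Seepage velocity v = K·i/n = 4.3 × 0.01229 / 0.11 = 0.4804 m/day.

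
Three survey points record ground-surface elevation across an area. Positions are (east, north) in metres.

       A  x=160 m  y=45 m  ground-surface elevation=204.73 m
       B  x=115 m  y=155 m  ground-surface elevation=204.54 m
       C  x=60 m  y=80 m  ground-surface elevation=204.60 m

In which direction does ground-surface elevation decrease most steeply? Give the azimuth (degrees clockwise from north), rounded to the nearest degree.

Differences from A: to B (Δx, Δy, Δh) = (-45, 110, -0.19); to C = (-100, 35, -0.13).
Solve a·Δx + b·Δy = Δz: det = (-45)·35 − (-100)·110 = 9425.
∂z/∂x = [(-0.19)·35 − (-0.13)·110] / 9425 = +0.0008117
∂z/∂y = [(-45)·(-0.13) − (-100)·(-0.19)] / 9425 = -0.001395
Steepest decrease is along −∇f: components (-0.0008117 E, +0.001395 N).
Azimuth = atan2(-0.0008117, +0.001395) = 329.8° ≈ 330°.

330°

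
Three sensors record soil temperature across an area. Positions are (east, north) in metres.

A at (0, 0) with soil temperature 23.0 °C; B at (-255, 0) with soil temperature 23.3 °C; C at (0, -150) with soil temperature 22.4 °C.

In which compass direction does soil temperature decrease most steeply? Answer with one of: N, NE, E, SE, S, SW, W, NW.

∂T/∂x = (23.3 − 23.0) / (-255 − 0) = -0.001176
∂T/∂y = (22.4 − 23.0) / (-150 − 0) = +0.004000
Steepest decrease is along −∇f = (+0.001176 E, -0.004000 N) → south.

S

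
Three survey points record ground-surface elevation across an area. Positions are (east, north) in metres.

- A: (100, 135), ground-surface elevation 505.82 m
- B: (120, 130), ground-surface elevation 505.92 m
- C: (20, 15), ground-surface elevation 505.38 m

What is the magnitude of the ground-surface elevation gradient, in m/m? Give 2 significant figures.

Taking A as reference: B−A = (20, -5, +0.10); C−A = (-80, -120, -0.44).
Solve a·Δx + b·Δy = Δz: det = 20·(-120) − (-80)·(-5) = -2800.
∂z/∂x = [(+0.10)·(-120) − (-0.44)·(-5)] / -2800 = +0.005071
∂z/∂y = [20·(-0.44) − (-80)·(+0.10)] / -2800 = +0.0002857
|∇f| = √(0.005071² + 0.0002857²) = 0.005079 m/m

0.0051 m/m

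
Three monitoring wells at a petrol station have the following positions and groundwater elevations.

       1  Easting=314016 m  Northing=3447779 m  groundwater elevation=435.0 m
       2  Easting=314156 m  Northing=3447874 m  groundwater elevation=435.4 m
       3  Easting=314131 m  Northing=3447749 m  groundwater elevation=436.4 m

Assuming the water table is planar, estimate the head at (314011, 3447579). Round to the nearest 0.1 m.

436.9 m

Differences from 1: to 2 (Δx, Δy, Δh) = (140, 95, +0.4); to 3 = (115, -30, +1.4).
Determinant of the coordinate differences = 140·(-30) − 115·95 = -15125.
∂h/∂x = [(+0.4)·(-30) − (+1.4)·95] / -15125 = +0.009587
∂h/∂y = [140·(+1.4) − 115·(+0.4)] / -15125 = -0.009917
h(314011, 3447579) = 435.0 + (+0.009587)·(-5) + (-0.009917)·(-200) = 435.0 -0.048 +1.983 = 436.936 m.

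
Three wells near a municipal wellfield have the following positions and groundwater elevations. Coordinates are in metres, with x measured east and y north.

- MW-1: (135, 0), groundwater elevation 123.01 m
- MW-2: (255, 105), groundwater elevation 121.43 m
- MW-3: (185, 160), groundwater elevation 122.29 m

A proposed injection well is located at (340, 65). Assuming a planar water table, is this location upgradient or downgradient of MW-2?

downgradient

With h = a·x + b·y + c and MW-1 as origin, the differences give:
  120·a + 105·b = -1.58
  50·a + 160·b = -0.72
Eliminate b (×160 and ×105, subtract): 13950·a = -177.200 → a = ∂h/∂x = -0.01270
Back-substitute: b = ∂h/∂y = -0.0005305.
Head at (340, 65) = 123.01 + (-0.01270)·(205) + (-0.0005305)·(65) = 120.37 m.
That is lower than the 121.43 m at MW-2, so the point is downgradient.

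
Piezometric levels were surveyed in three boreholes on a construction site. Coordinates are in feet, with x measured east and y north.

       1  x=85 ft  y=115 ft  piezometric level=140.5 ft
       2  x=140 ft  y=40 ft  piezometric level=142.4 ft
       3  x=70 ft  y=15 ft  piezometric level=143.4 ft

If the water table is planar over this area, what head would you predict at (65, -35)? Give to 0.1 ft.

With h = a·x + b·y + c and 1 as origin, the differences give:
  55·a + (-75)·b = +1.9
  (-15)·a + (-100)·b = +2.9
Eliminate b (×(-100) and ×(-75), subtract): -6625·a = 27.50 → a = ∂h/∂x = -0.004151
Back-substitute: b = ∂h/∂y = -0.02838.
h(65, -35) = 140.5 + (-0.004151)·(-20) + (-0.02838)·(-150) = 140.5 +0.083 +4.257 = 144.840 ft.

144.8 ft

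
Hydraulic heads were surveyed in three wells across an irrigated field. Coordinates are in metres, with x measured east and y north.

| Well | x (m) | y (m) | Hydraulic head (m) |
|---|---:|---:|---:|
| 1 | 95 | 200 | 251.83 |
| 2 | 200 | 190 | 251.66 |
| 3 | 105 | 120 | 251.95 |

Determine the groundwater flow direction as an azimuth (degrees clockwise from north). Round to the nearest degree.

046°

Three-point gradient (reference 1): Δ to 2 = (105, -10, -0.17), Δ to 3 = (10, -80, +0.12).
∂h/∂x = -0.001783, ∂h/∂y = -0.001723 (det = -8300).
Flow direction (−∇h) has components (+0.001783 E, +0.001723 N).
Azimuth = atan2(E, N) = atan2(+0.001783, +0.001723) = 46.0° ≈ 046°.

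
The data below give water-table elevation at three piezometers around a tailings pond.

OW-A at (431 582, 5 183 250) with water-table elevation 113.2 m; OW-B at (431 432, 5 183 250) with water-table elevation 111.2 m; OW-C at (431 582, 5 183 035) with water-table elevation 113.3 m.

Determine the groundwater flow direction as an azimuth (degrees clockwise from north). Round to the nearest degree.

272°

∂h/∂x = (111.2 − 113.2) / (431432 − 431582) = +0.01333
∂h/∂y = (113.3 − 113.2) / (5183035 − 5183250) = -0.0004651
Flow direction (−∇h) has components (-0.01333 E, +0.0004651 N).
Azimuth = atan2(E, N) = atan2(-0.01333, +0.0004651) = 272.0° ≈ 272°.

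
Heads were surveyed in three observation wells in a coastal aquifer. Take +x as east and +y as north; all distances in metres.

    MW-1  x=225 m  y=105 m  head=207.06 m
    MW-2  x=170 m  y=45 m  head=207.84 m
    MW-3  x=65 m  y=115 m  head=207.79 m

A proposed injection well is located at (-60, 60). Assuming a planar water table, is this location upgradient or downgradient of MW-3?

Three-point gradient (reference MW-1): Δ to MW-2 = (-55, -60, +0.78), Δ to MW-3 = (-160, 10, +0.73).
∂h/∂x = -0.005084, ∂h/∂y = -0.008340 (det = -10150).
Head at (-60, 60) = 207.06 + (-0.005084)·(-285) + (-0.008340)·(-45) = 208.88 m.
That is higher than the 207.79 m at MW-3, so the point is upgradient.

upgradient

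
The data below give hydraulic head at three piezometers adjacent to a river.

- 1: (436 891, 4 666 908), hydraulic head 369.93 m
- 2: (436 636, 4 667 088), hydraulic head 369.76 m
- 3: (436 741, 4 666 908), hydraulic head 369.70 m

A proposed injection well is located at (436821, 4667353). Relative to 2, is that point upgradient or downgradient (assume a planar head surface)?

Taking 1 as reference: 2−1 = (-255, 180, -0.17); 3−1 = (-150, 0, -0.23).
Determinant of the coordinate differences = (-255)·0 − (-150)·180 = 27000.
∂h/∂x = [(-0.17)·0 − (-0.23)·180] / 27000 = +0.001533
∂h/∂y = [(-255)·(-0.23) − (-150)·(-0.17)] / 27000 = +0.001228
Head at (436821, 4667353) = 369.93 + (+0.001533)·(-70) + (+0.001228)·(445) = 370.37 m.
That is higher than the 369.76 m at 2, so the point is upgradient.

upgradient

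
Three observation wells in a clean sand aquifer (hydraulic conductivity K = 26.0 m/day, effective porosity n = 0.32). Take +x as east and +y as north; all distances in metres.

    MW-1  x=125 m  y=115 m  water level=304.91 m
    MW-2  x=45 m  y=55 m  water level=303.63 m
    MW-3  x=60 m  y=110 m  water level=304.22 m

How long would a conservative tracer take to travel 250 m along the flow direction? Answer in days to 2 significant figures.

Differences from MW-1: to MW-2 (Δx, Δy, Δh) = (-80, -60, -1.28); to MW-3 = (-65, -5, -0.69).
Solve a·Δx + b·Δy = Δh: det = (-80)·(-5) − (-65)·(-60) = -3500.
∂h/∂x = [(-1.28)·(-5) − (-0.69)·(-60)] / -3500 = +0.010000
∂h/∂y = [(-80)·(-0.69) − (-65)·(-1.28)] / -3500 = +0.008000
|∇h| = √(0.010000² + 0.008000²) = 0.01281
Seepage velocity v = K·i/n = 26.0 × 0.01281 / 0.32 = 1.041 m/day.
t = 250 / 1.041 = 240.2 days.

240 days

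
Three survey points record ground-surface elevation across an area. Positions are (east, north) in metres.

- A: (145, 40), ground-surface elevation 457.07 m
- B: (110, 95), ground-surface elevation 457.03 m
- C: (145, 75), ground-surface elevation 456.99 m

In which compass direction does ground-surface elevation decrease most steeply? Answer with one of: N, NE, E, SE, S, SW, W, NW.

Taking A as reference: B−A = (-35, 55, -0.04); C−A = (0, 35, -0.08).
Solve a·Δx + b·Δy = Δz: det = (-35)·35 − 0·55 = -1225.
∂z/∂x = [(-0.04)·35 − (-0.08)·55] / -1225 = -0.002449
∂z/∂y = [(-35)·(-0.08) − 0·(-0.04)] / -1225 = -0.002286
Steepest decrease is along −∇f = (+0.002449 E, +0.002286 N) → northeast.

NE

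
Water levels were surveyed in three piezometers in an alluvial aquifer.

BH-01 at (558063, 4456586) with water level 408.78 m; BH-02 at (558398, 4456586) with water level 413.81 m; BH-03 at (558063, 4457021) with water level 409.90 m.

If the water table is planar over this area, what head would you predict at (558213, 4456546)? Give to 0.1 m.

410.9 m

∂h/∂x = (413.81 − 408.78) / (558398 − 558063) = +0.01501
∂h/∂y = (409.90 − 408.78) / (4457021 − 4456586) = +0.002575
h(558213, 4456546) = 408.78 + (+0.01501)·(150) + (+0.002575)·(-40) = 408.78 +2.252 -0.103 = 410.929 m.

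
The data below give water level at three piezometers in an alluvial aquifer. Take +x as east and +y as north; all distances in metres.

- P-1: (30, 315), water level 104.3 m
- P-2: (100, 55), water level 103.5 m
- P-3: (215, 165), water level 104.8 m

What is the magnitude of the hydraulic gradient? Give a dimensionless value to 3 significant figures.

Taking P-1 as reference: P-2−P-1 = (70, -260, -0.8); P-3−P-1 = (185, -150, +0.5).
Determinant of the coordinate differences = 70·(-150) − 185·(-260) = 37600.
∂h/∂x = [(-0.8)·(-150) − (+0.5)·(-260)] / 37600 = +0.006649
∂h/∂y = [70·(+0.5) − 185·(-0.8)] / 37600 = +0.004867
|∇h| = √(0.006649² + 0.004867²) = 0.00824

0.00824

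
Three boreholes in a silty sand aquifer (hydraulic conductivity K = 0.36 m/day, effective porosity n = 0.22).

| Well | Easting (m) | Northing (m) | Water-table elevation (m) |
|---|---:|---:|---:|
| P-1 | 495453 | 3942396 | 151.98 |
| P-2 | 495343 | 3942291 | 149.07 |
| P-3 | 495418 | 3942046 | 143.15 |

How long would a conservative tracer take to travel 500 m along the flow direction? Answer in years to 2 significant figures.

Differences from P-1: to P-2 (Δx, Δy, Δh) = (-110, -105, -2.91); to P-3 = (-35, -350, -8.83).
Solve a·Δx + b·Δy = Δh: det = (-110)·(-350) − (-35)·(-105) = 34825.
∂h/∂x = [(-2.91)·(-350) − (-8.83)·(-105)] / 34825 = +0.002623
∂h/∂y = [(-110)·(-8.83) − (-35)·(-2.91)] / 34825 = +0.02497
|∇h| = √(0.002623² + 0.02497²) = 0.02511
Seepage velocity v = K·i/n = 0.36 × 0.02511 / 0.22 = 0.04109 m/day.
t = 500 / 0.04109 = 1.217e+04 days = 33.3 years.

33 years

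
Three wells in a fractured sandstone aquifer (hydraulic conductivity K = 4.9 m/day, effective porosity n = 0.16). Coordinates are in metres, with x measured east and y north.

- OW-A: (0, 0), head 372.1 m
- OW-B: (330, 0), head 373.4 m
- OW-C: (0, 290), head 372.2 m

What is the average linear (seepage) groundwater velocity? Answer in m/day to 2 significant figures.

∂h/∂x = (373.4 − 372.1) / (330 − 0) = +0.003939
∂h/∂y = (372.2 − 372.1) / (290 − 0) = +0.0003448
|∇h| = √(0.003939² + 0.0003448²) = 0.003954
Seepage velocity v = K·i/n = 4.9 × 0.003954 / 0.16 = 0.1211 m/day.

0.12 m/day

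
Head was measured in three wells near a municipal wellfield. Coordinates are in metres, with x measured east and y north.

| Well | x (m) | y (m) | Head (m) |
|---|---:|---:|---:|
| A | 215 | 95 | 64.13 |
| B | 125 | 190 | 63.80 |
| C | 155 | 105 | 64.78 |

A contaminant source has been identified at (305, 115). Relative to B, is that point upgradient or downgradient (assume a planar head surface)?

downgradient

Taking A as reference: B−A = (-90, 95, -0.33); C−A = (-60, 10, +0.65).
Determinant of the coordinate differences = (-90)·10 − (-60)·95 = 4800.
∂h/∂x = [(-0.33)·10 − (+0.65)·95] / 4800 = -0.01355
∂h/∂y = [(-90)·(+0.65) − (-60)·(-0.33)] / 4800 = -0.01631
Head at (305, 115) = 64.13 + (-0.01355)·(90) + (-0.01631)·(20) = 62.58 m.
That is lower than the 63.80 m at B, so the point is downgradient.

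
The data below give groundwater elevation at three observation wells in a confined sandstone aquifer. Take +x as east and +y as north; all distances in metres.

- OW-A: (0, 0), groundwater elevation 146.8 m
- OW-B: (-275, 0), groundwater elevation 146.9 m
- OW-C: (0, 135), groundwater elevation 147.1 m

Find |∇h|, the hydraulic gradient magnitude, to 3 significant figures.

0.00225

∂h/∂x = (146.9 − 146.8) / (-275 − 0) = -0.0003636
∂h/∂y = (147.1 − 146.8) / (135 − 0) = +0.002222
|∇h| = √(-0.0003636² + 0.002222²) = 0.002252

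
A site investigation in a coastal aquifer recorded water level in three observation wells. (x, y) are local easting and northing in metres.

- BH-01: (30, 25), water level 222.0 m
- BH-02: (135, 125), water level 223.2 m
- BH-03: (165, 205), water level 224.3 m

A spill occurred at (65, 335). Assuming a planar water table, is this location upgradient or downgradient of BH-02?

Differences from BH-01: to BH-02 (Δx, Δy, Δh) = (105, 100, +1.2); to BH-03 = (135, 180, +2.3).
Solve a·Δx + b·Δy = Δh: det = 105·180 − 135·100 = 5400.
∂h/∂x = [(+1.2)·180 − (+2.3)·100] / 5400 = -0.002593
∂h/∂y = [105·(+2.3) − 135·(+1.2)] / 5400 = +0.01472
Head at (65, 335) = 222.0 + (-0.002593)·(35) + (+0.01472)·(310) = 226.47 m.
That is higher than the 223.2 m at BH-02, so the point is upgradient.

upgradient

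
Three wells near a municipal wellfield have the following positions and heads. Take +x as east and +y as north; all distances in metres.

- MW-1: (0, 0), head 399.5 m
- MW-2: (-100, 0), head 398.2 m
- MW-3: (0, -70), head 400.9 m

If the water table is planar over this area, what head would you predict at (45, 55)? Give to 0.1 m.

∂h/∂x = (398.2 − 399.5) / (-100 − 0) = +0.01300
∂h/∂y = (400.9 − 399.5) / (-70 − 0) = -0.02000
h(45, 55) = 399.5 + (+0.01300)·(45) + (-0.02000)·(55) = 399.5 +0.585 -1.100 = 398.985 m.

399.0 m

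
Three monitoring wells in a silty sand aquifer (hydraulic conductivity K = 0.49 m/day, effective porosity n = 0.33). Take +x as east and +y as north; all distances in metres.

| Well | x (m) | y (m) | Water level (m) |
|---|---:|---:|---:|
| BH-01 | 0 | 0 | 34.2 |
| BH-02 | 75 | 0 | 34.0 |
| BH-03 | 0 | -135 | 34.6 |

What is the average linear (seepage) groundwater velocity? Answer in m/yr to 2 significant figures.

2.2 m/yr

∂h/∂x = (34.0 − 34.2) / (75 − 0) = -0.002667
∂h/∂y = (34.6 − 34.2) / (-135 − 0) = -0.002963
|∇h| = √(-0.002667² + -0.002963²) = 0.003987
Seepage velocity v = K·i/n = 0.49 × 0.003987 / 0.33 = 0.00592 m/day = 2.162 m/yr.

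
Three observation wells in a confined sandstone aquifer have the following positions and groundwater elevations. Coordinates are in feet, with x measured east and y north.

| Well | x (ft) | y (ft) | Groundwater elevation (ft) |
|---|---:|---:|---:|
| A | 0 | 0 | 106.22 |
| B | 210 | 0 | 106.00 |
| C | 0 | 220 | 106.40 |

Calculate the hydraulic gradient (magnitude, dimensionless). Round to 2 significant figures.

0.0013

∂h/∂x = (106.00 − 106.22) / (210 − 0) = -0.001048
∂h/∂y = (106.40 − 106.22) / (220 − 0) = +0.0008182
|∇h| = √(-0.001048² + 0.0008182²) = 0.00133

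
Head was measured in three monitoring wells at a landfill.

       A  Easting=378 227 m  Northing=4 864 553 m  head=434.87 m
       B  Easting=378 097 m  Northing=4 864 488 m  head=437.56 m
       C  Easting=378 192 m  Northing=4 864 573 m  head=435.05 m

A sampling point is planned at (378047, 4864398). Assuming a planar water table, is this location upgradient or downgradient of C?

upgradient

Three-point gradient (reference A): Δ to B = (-130, -65, +2.69), Δ to C = (-35, 20, +0.18).
∂h/∂x = -0.01344, ∂h/∂y = -0.01451 (det = -4875).
Head at (378047, 4864398) = 434.87 + (-0.01344)·(-180) + (-0.01451)·(-155) = 439.54 m.
That is higher than the 435.05 m at C, so the point is upgradient.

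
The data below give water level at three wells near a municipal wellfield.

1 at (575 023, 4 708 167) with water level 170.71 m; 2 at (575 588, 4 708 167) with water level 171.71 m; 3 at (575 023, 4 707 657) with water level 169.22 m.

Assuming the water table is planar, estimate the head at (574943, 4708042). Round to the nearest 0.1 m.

∂h/∂x = (171.71 − 170.71) / (575588 − 575023) = +0.001770
∂h/∂y = (169.22 − 170.71) / (4707657 − 4708167) = +0.002922
h(574943, 4708042) = 170.71 + (+0.001770)·(-80) + (+0.002922)·(-125) = 170.71 -0.142 -0.365 = 170.203 m.

170.2 m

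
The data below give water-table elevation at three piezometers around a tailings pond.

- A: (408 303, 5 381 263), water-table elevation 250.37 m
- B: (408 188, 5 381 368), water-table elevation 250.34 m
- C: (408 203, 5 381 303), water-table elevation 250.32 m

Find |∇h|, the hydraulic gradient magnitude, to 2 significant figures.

0.00083

Three-point gradient (reference A): Δ to B = (-115, 105, -0.03), Δ to C = (-100, 40, -0.05).
∂h/∂x = +0.0006864, ∂h/∂y = +0.0004661 (det = 5900).
|∇h| = √(0.0006864² + 0.0004661²) = 0.0008297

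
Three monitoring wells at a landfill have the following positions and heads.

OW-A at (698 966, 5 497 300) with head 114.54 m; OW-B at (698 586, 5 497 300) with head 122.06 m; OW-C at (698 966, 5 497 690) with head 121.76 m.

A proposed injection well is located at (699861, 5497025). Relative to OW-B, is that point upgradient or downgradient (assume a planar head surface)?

downgradient

∂h/∂x = (122.06 − 114.54) / (698586 − 698966) = -0.01979
∂h/∂y = (121.76 − 114.54) / (5497690 − 5497300) = +0.01851
Head at (699861, 5497025) = 114.54 + (-0.01979)·(895) + (+0.01851)·(-275) = 91.74 m.
That is lower than the 122.06 m at OW-B, so the point is downgradient.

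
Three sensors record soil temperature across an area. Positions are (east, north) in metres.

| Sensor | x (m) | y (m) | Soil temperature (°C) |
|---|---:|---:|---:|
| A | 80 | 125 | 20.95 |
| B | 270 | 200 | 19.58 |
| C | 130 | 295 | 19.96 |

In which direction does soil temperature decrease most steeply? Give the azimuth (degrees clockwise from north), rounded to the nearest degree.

053°

Taking A as reference: B−A = (190, 75, -1.37); C−A = (50, 170, -0.99).
Determinant of the coordinate differences = 190·170 − 50·75 = 28550.
∂T/∂x = [(-1.37)·170 − (-0.99)·75] / 28550 = -0.005557
∂T/∂y = [190·(-0.99) − 50·(-1.37)] / 28550 = -0.004189
Steepest decrease is along −∇f: components (+0.005557 E, +0.004189 N).
Azimuth = atan2(+0.005557, +0.004189) = 53.0° ≈ 053°.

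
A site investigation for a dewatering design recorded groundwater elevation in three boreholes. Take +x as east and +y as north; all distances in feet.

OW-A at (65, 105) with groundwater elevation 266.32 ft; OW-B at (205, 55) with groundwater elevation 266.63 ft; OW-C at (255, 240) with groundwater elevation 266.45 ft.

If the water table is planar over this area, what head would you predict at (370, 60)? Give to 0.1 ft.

266.9 ft

Taking OW-A as reference: OW-B−OW-A = (140, -50, +0.31); OW-C−OW-A = (190, 135, +0.13).
Solve a·Δx + b·Δy = Δh: det = 140·135 − 190·(-50) = 28400.
∂h/∂x = [(+0.31)·135 − (+0.13)·(-50)] / 28400 = +0.001702
∂h/∂y = [140·(+0.13) − 190·(+0.31)] / 28400 = -0.001433
h(370, 60) = 266.32 + (+0.001702)·(305) + (-0.001433)·(-45) = 266.32 +0.519 +0.064 = 266.904 ft.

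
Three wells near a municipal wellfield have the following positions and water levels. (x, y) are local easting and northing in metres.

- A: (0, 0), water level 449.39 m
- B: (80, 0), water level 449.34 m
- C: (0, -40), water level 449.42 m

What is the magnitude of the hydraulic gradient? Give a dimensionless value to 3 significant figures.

0.000976

∂h/∂x = (449.34 − 449.39) / (80 − 0) = -0.0006250
∂h/∂y = (449.42 − 449.39) / (-40 − 0) = -0.0007500
|∇h| = √(-0.0006250² + -0.0007500²) = 0.0009763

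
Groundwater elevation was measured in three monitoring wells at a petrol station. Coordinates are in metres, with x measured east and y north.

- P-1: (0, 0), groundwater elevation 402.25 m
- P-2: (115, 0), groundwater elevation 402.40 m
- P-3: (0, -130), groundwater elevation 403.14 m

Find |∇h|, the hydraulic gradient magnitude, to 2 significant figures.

0.0070

∂h/∂x = (402.40 − 402.25) / (115 − 0) = +0.001304
∂h/∂y = (403.14 − 402.25) / (-130 − 0) = -0.006846
|∇h| = √(0.001304² + -0.006846²) = 0.006969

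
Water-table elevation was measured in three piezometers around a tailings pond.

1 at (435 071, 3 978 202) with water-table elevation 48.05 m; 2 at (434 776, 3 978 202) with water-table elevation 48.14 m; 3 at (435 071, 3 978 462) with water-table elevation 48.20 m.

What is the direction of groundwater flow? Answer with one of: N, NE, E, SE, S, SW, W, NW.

∂h/∂x = (48.14 − 48.05) / (434776 − 435071) = -0.0003051
∂h/∂y = (48.20 − 48.05) / (3978462 − 3978202) = +0.0005769
Flow = −∇h = (+0.0003051 east, -0.0005769 north), which points southeast.

SE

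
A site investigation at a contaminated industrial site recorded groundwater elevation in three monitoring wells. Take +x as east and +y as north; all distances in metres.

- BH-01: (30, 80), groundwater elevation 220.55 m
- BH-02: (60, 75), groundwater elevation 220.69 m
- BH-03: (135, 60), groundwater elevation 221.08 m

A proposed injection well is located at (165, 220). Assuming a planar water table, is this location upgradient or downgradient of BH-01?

downgradient

Taking BH-01 as reference: BH-02−BH-01 = (30, -5, +0.14); BH-03−BH-01 = (105, -20, +0.53).
Determinant of the coordinate differences = 30·(-20) − 105·(-5) = -75.
∂h/∂x = [(+0.14)·(-20) − (+0.53)·(-5)] / -75 = +0.002000
∂h/∂y = [30·(+0.53) − 105·(+0.14)] / -75 = -0.01600
Head at (165, 220) = 220.55 + (+0.002000)·(135) + (-0.01600)·(140) = 218.58 m.
That is lower than the 220.55 m at BH-01, so the point is downgradient.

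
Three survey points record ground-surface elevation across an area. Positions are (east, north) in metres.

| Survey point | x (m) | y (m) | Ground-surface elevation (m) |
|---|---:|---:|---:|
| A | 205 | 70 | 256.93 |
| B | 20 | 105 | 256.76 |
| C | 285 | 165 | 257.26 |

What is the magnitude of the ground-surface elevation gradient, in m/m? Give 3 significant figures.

0.00270 m/m

Taking A as reference: B−A = (-185, 35, -0.17); C−A = (80, 95, +0.33).
Solve a·Δx + b·Δy = Δz: det = (-185)·95 − 80·35 = -20375.
∂z/∂x = [(-0.17)·95 − (+0.33)·35] / -20375 = +0.001360
∂z/∂y = [(-185)·(+0.33) − 80·(-0.17)] / -20375 = +0.002329
|∇f| = √(0.001360² + 0.002329²) = 0.002697 m/m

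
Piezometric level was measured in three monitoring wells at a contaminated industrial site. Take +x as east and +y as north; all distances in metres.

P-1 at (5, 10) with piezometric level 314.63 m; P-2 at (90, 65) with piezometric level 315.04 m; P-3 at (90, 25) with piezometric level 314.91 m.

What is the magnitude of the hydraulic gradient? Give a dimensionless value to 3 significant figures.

Three-point gradient (reference P-1): Δ to P-2 = (85, 55, +0.41), Δ to P-3 = (85, 15, +0.28).
∂h/∂x = +0.002721, ∂h/∂y = +0.003250 (det = -3400).
|∇h| = √(0.002721² + 0.003250²) = 0.004239

0.00424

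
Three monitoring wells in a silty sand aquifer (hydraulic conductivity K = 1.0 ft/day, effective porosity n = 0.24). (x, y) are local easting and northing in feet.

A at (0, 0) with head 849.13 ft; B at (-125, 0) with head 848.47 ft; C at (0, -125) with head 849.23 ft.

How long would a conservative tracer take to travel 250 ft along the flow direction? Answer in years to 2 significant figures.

31 years

∂h/∂x = (848.47 − 849.13) / (-125 − 0) = +0.005280
∂h/∂y = (849.23 − 849.13) / (-125 − 0) = -0.0008000
|∇h| = √(0.005280² + -0.0008000²) = 0.00534
Seepage velocity v = K·i/n = 1.0 × 0.00534 / 0.24 = 0.02225 ft/day.
t = 250 / 0.02225 = 1.124e+04 days = 30.8 years.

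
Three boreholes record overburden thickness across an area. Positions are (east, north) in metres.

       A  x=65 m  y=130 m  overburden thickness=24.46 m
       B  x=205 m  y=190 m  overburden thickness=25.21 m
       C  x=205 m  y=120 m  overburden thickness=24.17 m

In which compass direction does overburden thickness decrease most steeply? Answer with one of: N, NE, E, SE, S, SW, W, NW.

S

Differences from A: to B (Δx, Δy, Δh) = (140, 60, +0.75); to C = (140, -10, -0.29).
Solve a·Δx + b·Δy = Δd: det = 140·(-10) − 140·60 = -9800.
∂d/∂x = [(+0.75)·(-10) − (-0.29)·60] / -9800 = -0.001010
∂d/∂y = [140·(-0.29) − 140·(+0.75)] / -9800 = +0.01486
Steepest decrease is along −∇f = (+0.001010 E, -0.01486 N) → south.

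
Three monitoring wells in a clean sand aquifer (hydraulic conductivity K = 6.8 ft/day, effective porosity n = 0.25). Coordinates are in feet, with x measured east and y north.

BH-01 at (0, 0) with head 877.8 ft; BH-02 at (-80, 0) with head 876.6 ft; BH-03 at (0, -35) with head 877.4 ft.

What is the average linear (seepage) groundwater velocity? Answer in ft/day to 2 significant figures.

0.51 ft/day

∂h/∂x = (876.6 − 877.8) / (-80 − 0) = +0.01500
∂h/∂y = (877.4 − 877.8) / (-35 − 0) = +0.01143
|∇h| = √(0.01500² + 0.01143²) = 0.01886
Seepage velocity v = K·i/n = 6.8 × 0.01886 / 0.25 = 0.513 ft/day.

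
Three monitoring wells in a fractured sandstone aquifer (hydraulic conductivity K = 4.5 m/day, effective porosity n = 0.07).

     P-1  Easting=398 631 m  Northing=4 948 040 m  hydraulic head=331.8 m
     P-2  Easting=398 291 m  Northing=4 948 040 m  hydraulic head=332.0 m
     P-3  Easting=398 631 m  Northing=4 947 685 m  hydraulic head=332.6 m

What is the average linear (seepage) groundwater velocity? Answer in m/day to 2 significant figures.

∂h/∂x = (332.0 − 331.8) / (398291 − 398631) = -0.0005882
∂h/∂y = (332.6 − 331.8) / (4947685 − 4948040) = -0.002254
|∇h| = √(-0.0005882² + -0.002254²) = 0.002329
Seepage velocity v = K·i/n = 4.5 × 0.002329 / 0.07 = 0.1497 m/day.

0.15 m/day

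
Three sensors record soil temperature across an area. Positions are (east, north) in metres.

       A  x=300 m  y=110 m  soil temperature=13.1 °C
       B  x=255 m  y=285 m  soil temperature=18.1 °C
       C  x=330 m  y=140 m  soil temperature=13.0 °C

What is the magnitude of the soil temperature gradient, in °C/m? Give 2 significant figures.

Three-point gradient (reference A): Δ to B = (-45, 175, +5.0), Δ to C = (30, 30, -0.1).
∂T/∂x = -0.02538, ∂T/∂y = +0.02205 (det = -6600).
|∇f| = √(-0.02538² + 0.02205²) = 0.03362 °C/m

0.034 °C/m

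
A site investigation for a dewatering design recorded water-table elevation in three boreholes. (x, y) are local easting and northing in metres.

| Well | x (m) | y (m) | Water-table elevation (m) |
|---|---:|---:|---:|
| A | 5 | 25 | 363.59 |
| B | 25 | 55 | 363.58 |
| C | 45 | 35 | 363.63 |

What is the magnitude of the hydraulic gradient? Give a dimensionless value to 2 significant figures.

With h = a·x + b·y + c and A as origin, the differences give:
  20·a + 30·b = -0.01
  40·a + 10·b = +0.04
Eliminate b (×10 and ×30, subtract): -1000·a = -1.300 → a = ∂h/∂x = +0.001300
Back-substitute: b = ∂h/∂y = -0.001200.
|∇h| = √(0.001300² + -0.001200²) = 0.001769

0.0018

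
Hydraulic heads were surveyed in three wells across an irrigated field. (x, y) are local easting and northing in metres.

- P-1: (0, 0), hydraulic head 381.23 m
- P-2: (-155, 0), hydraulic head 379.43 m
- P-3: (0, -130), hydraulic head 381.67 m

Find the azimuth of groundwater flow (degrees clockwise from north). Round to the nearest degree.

∂h/∂x = (379.43 − 381.23) / (-155 − 0) = +0.01161
∂h/∂y = (381.67 − 381.23) / (-130 − 0) = -0.003385
Flow direction (−∇h) has components (-0.01161 E, +0.003385 N).
Azimuth = atan2(E, N) = atan2(-0.01161, +0.003385) = 286.2° ≈ 286°.

286°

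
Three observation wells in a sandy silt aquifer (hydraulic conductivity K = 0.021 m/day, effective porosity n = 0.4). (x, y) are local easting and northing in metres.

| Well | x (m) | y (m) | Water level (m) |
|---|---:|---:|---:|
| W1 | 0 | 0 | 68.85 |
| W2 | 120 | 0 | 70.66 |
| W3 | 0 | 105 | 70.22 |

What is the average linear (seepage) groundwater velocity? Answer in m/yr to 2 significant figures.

0.38 m/yr

∂h/∂x = (70.66 − 68.85) / (120 − 0) = +0.01508
∂h/∂y = (70.22 − 68.85) / (105 − 0) = +0.01305
|∇h| = √(0.01508² + 0.01305²) = 0.01994
Seepage velocity v = K·i/n = 0.021 × 0.01994 / 0.4 = 0.001047 m/day = 0.3824 m/yr.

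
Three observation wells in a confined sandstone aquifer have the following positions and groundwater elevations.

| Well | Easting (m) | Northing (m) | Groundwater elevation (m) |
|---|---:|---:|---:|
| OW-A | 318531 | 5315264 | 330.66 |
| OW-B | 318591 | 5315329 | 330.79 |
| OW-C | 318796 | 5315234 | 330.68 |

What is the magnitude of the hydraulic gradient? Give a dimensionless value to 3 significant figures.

0.00177

Taking OW-A as reference: OW-B−OW-A = (60, 65, +0.13); OW-C−OW-A = (265, -30, +0.02).
Determinant of the coordinate differences = 60·(-30) − 265·65 = -19025.
∂h/∂x = [(+0.13)·(-30) − (+0.02)·65] / -19025 = +0.0002733
∂h/∂y = [60·(+0.02) − 265·(+0.13)] / -19025 = +0.001748
|∇h| = √(0.0002733² + 0.001748²) = 0.001769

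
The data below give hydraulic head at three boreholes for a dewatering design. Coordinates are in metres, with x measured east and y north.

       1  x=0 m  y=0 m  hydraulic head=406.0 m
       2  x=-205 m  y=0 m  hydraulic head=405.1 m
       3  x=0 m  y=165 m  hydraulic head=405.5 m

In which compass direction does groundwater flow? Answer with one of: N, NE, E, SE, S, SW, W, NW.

∂h/∂x = (405.1 − 406.0) / (-205 − 0) = +0.004390
∂h/∂y = (405.5 − 406.0) / (165 − 0) = -0.003030
Flow = −∇h = (-0.004390 east, +0.003030 north), which points northwest.

NW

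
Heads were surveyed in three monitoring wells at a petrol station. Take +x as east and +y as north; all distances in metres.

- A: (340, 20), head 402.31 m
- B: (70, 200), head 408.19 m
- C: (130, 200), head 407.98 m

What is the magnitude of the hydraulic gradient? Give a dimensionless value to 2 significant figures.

0.028

Differences from A: to B (Δx, Δy, Δh) = (-270, 180, +5.88); to C = (-210, 180, +5.67).
Determinant of the coordinate differences = (-270)·180 − (-210)·180 = -10800.
∂h/∂x = [(+5.88)·180 − (+5.67)·180] / -10800 = -0.003500
∂h/∂y = [(-270)·(+5.67) − (-210)·(+5.88)] / -10800 = +0.02742
|∇h| = √(-0.003500² + 0.02742²) = 0.02764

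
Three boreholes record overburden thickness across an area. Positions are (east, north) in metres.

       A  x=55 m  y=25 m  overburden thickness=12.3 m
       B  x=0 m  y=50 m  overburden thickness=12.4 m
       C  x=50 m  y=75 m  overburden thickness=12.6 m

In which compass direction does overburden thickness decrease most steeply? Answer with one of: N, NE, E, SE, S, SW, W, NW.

S

Three-point gradient (reference A): Δ to B = (-55, 25, +0.1), Δ to C = (-5, 50, +0.3).
∂d/∂x = +0.0009524, ∂d/∂y = +0.006095 (det = -2625).
Steepest decrease is along −∇f = (-0.0009524 E, -0.006095 N) → south.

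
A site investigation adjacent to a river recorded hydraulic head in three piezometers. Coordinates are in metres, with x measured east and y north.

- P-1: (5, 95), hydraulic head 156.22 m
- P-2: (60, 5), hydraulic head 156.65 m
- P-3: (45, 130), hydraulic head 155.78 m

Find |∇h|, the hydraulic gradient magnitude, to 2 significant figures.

Three-point gradient (reference P-1): Δ to P-2 = (55, -90, +0.43), Δ to P-3 = (40, 35, -0.44).
∂h/∂x = -0.004443, ∂h/∂y = -0.007493 (det = 5525).
|∇h| = √(-0.004443² + -0.007493²) = 0.008711

0.0087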